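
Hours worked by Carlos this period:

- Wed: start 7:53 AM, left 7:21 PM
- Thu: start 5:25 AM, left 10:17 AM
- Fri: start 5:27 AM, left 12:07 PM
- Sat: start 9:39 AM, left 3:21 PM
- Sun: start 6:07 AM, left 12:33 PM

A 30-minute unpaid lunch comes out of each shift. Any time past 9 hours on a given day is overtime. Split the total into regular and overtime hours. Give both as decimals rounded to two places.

Wed: 7:53 AM–7:21 PM = 11 h 28 min; less 30 min break → 10 h 58 min
Thu: 5:25 AM–10:17 AM = 4 h 52 min; less 30 min break → 4 h 22 min
Fri: 5:27 AM–12:07 PM = 6 h 40 min; less 30 min break → 6 h 10 min
Sat: 9:39 AM–3:21 PM = 5 h 42 min; less 30 min break → 5 h 12 min
Sun: 6:07 AM–12:33 PM = 6 h 26 min; less 30 min break → 5 h 56 min
Wed reg 9 h 0 min / OT 1 h 58 min; Thu reg 4 h 22 min / OT 0 h 0 min; Fri reg 6 h 10 min / OT 0 h 0 min; Sat reg 5 h 12 min / OT 0 h 0 min; Sun reg 5 h 56 min / OT 0 h 0 min.
Totals: regular 30 h 40 min, overtime 1 h 58 min.

Regular 30.67 hours, overtime 1.97 hours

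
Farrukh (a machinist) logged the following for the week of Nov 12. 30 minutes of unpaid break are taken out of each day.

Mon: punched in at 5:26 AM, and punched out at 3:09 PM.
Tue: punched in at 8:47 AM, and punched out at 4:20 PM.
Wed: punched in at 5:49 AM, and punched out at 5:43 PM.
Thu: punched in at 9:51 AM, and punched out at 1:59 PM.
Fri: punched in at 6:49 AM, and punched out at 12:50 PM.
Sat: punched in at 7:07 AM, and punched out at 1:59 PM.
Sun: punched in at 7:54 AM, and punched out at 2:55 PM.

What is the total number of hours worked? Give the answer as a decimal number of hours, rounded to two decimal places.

Mon: 5:26 AM–3:09 PM = 9 h 43 min; less 30 min break → 9 h 13 min
Tue: 8:47 AM–4:20 PM = 7 h 33 min; less 30 min break → 7 h 3 min
Wed: 5:49 AM–5:43 PM = 11 h 54 min; less 30 min break → 11 h 24 min
Thu: 9:51 AM–1:59 PM = 4 h 8 min; less 30 min break → 3 h 38 min
Fri: 6:49 AM–12:50 PM = 6 h 1 min; less 30 min break → 5 h 31 min
Sat: 7:07 AM–1:59 PM = 6 h 52 min; less 30 min break → 6 h 22 min
Sun: 7:54 AM–2:55 PM = 7 h 1 min; less 30 min break → 6 h 31 min
Total: 9 h 13 min + 7 h 3 min + 11 h 24 min + 3 h 38 min + 5 h 31 min + 6 h 22 min + 6 h 31 min = 49 h 42 min.

49.70 hours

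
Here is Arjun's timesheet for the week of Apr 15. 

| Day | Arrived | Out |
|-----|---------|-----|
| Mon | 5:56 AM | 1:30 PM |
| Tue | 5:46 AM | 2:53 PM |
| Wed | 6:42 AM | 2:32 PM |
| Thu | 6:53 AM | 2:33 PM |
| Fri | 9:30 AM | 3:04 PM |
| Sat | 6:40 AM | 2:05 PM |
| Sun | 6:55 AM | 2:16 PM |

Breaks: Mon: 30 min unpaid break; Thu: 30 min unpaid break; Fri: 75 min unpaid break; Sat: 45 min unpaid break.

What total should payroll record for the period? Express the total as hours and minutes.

Mon: 5:56 AM–1:30 PM = 7 h 34 min; less 30 min break → 7 h 4 min
Tue: 5:46 AM–2:53 PM = 9 h 7 min
Wed: 6:42 AM–2:32 PM = 7 h 50 min
Thu: 6:53 AM–2:33 PM = 7 h 40 min; less 30 min break → 7 h 10 min
Fri: 9:30 AM–3:04 PM = 5 h 34 min; less 75 min break → 4 h 19 min
Sat: 6:40 AM–2:05 PM = 7 h 25 min; less 45 min break → 6 h 40 min
Sun: 6:55 AM–2:16 PM = 7 h 21 min
Total: 7 h 4 min + 9 h 7 min + 7 h 50 min + 7 h 10 min + 4 h 19 min + 6 h 40 min + 7 h 21 min = 49 h 31 min.

49 h 31 min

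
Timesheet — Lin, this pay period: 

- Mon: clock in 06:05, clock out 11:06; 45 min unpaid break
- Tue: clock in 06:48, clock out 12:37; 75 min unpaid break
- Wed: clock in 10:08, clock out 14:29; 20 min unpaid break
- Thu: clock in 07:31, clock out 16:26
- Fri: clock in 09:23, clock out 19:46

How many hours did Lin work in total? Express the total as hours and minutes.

32 h 9 min

Mon: 06:05–11:06 = 5 h 1 min; less 45 min break → 4 h 16 min
Tue: 06:48–12:37 = 5 h 49 min; less 75 min break → 4 h 34 min
Wed: 10:08–14:29 = 4 h 21 min; less 20 min break → 4 h 1 min
Thu: 07:31–16:26 = 8 h 55 min
Fri: 09:23–19:46 = 10 h 23 min
Total: 4 h 16 min + 4 h 34 min + 4 h 1 min + 8 h 55 min + 10 h 23 min = 32 h 9 min.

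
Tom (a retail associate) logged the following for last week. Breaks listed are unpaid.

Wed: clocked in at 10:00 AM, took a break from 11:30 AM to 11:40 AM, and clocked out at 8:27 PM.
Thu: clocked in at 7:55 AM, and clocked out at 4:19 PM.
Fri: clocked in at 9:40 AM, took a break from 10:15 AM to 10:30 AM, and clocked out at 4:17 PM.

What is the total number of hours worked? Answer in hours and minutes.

Wed: 10:00 AM–8:27 PM = 10 h 27 min; less 10 min break → 10 h 17 min
Thu: 7:55 AM–4:19 PM = 8 h 24 min
Fri: 9:40 AM–4:17 PM = 6 h 37 min; less 15 min break → 6 h 22 min
Total: 10 h 17 min + 8 h 24 min + 6 h 22 min = 25 h 3 min.

25 h 3 min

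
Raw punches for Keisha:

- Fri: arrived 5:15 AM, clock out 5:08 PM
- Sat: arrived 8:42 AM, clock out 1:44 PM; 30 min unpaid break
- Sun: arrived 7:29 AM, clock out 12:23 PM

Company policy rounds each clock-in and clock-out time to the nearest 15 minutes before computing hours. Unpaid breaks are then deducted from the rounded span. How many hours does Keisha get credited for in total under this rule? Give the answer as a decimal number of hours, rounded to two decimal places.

Fri: in 5:15 AM→5:15 AM, out 5:08 PM→5:15 PM; 12 h 0 min
Sat: in 8:42 AM→8:45 AM, out 1:44 PM→1:45 PM; 5 h 0 min − 30 min = 4 h 30 min
Sun: in 7:29 AM→7:30 AM, out 12:23 PM→12:30 PM; 5 h 0 min
Total credited: 21 h 30 min.

21.50 hours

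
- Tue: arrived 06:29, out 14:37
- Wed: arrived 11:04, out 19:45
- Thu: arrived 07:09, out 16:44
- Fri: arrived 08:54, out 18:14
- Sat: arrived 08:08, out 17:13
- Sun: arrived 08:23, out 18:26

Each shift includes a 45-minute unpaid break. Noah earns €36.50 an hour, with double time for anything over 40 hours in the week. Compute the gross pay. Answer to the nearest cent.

Tue: 06:29–14:37 = 8 h 8 min; less 45 min break → 7 h 23 min
Wed: 11:04–19:45 = 8 h 41 min; less 45 min break → 7 h 56 min
Thu: 07:09–16:44 = 9 h 35 min; less 45 min break → 8 h 50 min
Fri: 08:54–18:14 = 9 h 20 min; less 45 min break → 8 h 35 min
Sat: 08:08–17:13 = 9 h 5 min; less 45 min break → 8 h 20 min
Sun: 08:23–18:26 = 10 h 3 min; less 45 min break → 9 h 18 min
Total worked: 50 h 22 min = 3022 min.
Regular 40 h 0 min = 2400 min at €36.50/h; overtime 10 h 22 min = 622 min at €73.00/h.
Pay = (2400 × €36.50 + 622 × €73.00) ÷ 60 = €2216.77.

€2216.77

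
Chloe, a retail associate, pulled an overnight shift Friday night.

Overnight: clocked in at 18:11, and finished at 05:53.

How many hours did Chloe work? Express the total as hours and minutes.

11 h 42 min

Overnight: 18:11 → midnight = 5 h 49 min; midnight → 05:53 = 5 h 53 min; span 11 h 42 min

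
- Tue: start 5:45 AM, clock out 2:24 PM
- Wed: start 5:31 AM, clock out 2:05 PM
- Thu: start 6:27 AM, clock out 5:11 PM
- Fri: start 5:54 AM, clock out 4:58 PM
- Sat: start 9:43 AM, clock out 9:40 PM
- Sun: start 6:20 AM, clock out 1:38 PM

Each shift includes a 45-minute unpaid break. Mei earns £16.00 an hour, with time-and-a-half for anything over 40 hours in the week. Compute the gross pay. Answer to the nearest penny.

Tue: 5:45 AM–2:24 PM = 8 h 39 min; less 45 min break → 7 h 54 min
Wed: 5:31 AM–2:05 PM = 8 h 34 min; less 45 min break → 7 h 49 min
Thu: 6:27 AM–5:11 PM = 10 h 44 min; less 45 min break → 9 h 59 min
Fri: 5:54 AM–4:58 PM = 11 h 4 min; less 45 min break → 10 h 19 min
Sat: 9:43 AM–9:40 PM = 11 h 57 min; less 45 min break → 11 h 12 min
Sun: 6:20 AM–1:38 PM = 7 h 18 min; less 45 min break → 6 h 33 min
Total worked: 53 h 46 min = 3226 min.
Regular 40 h 0 min = 2400 min at £16.00/h; overtime 13 h 46 min = 826 min at £24.00/h.
Pay = (2400 × £16.00 + 826 × £24.00) ÷ 60 = £970.40.

£970.40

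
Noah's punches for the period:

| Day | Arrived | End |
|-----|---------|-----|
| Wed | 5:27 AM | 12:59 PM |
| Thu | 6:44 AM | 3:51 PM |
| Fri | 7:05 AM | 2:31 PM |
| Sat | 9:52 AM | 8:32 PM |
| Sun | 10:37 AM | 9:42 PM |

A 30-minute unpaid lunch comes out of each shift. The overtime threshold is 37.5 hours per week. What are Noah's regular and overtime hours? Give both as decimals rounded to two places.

Regular 37.50 hours, overtime 5.83 hours

Wed: 5:27 AM–12:59 PM = 7 h 32 min; less 30 min break → 7 h 2 min
Thu: 6:44 AM–3:51 PM = 9 h 7 min; less 30 min break → 8 h 37 min
Fri: 7:05 AM–2:31 PM = 7 h 26 min; less 30 min break → 6 h 56 min
Sat: 9:52 AM–8:32 PM = 10 h 40 min; less 30 min break → 10 h 10 min
Sun: 10:37 AM–9:42 PM = 11 h 5 min; less 30 min break → 10 h 35 min
Total worked: 43 h 20 min = 43.33 h.
Threshold 37.5 h → overtime 5 h 50 min, regular 37 h 30 min.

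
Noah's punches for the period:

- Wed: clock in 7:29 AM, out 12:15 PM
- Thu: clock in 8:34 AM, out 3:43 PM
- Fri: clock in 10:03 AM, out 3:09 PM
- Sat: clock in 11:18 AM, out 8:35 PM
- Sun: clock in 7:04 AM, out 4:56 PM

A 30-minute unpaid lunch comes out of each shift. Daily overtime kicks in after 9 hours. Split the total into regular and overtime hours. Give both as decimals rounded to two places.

Regular 33.30 hours, overtime 0.37 hours

Wed: 7:29 AM–12:15 PM = 4 h 46 min; less 30 min break → 4 h 16 min
Thu: 8:34 AM–3:43 PM = 7 h 9 min; less 30 min break → 6 h 39 min
Fri: 10:03 AM–3:09 PM = 5 h 6 min; less 30 min break → 4 h 36 min
Sat: 11:18 AM–8:35 PM = 9 h 17 min; less 30 min break → 8 h 47 min
Sun: 7:04 AM–4:56 PM = 9 h 52 min; less 30 min break → 9 h 22 min
Wed reg 4 h 16 min / OT 0 h 0 min; Thu reg 6 h 39 min / OT 0 h 0 min; Fri reg 4 h 36 min / OT 0 h 0 min; Sat reg 8 h 47 min / OT 0 h 0 min; Sun reg 9 h 0 min / OT 0 h 22 min.
Totals: regular 33 h 18 min, overtime 0 h 22 min.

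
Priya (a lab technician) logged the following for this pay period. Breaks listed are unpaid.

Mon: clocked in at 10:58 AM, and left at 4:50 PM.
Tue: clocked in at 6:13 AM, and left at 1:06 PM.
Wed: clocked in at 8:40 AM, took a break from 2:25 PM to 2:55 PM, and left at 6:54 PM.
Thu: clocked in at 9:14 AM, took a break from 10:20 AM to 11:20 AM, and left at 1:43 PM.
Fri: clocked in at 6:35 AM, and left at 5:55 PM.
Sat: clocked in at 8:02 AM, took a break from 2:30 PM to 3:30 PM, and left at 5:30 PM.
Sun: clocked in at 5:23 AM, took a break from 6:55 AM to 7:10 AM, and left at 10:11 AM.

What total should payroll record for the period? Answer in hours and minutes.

Mon: 10:58 AM–4:50 PM = 5 h 52 min
Tue: 6:13 AM–1:06 PM = 6 h 53 min
Wed: 8:40 AM–6:54 PM = 10 h 14 min; less 30 min break → 9 h 44 min
Thu: 9:14 AM–1:43 PM = 4 h 29 min; less 60 min break → 3 h 29 min
Fri: 6:35 AM–5:55 PM = 11 h 20 min
Sat: 8:02 AM–5:30 PM = 9 h 28 min; less 60 min break → 8 h 28 min
Sun: 5:23 AM–10:11 AM = 4 h 48 min; less 15 min break → 4 h 33 min
Total: 5 h 52 min + 6 h 53 min + 9 h 44 min + 3 h 29 min + 11 h 20 min + 8 h 28 min + 4 h 33 min = 50 h 19 min.

50 h 19 min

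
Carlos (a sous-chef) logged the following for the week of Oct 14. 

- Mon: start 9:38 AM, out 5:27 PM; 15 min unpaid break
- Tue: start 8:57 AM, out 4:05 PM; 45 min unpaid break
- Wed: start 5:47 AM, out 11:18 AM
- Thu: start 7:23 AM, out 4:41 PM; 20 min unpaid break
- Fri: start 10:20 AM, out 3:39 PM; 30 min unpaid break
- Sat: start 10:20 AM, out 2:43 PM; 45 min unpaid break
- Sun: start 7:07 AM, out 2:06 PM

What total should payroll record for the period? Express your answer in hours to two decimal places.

43.87 hours

Mon: 9:38 AM–5:27 PM = 7 h 49 min; less 15 min break → 7 h 34 min
Tue: 8:57 AM–4:05 PM = 7 h 8 min; less 45 min break → 6 h 23 min
Wed: 5:47 AM–11:18 AM = 5 h 31 min
Thu: 7:23 AM–4:41 PM = 9 h 18 min; less 20 min break → 8 h 58 min
Fri: 10:20 AM–3:39 PM = 5 h 19 min; less 30 min break → 4 h 49 min
Sat: 10:20 AM–2:43 PM = 4 h 23 min; less 45 min break → 3 h 38 min
Sun: 7:07 AM–2:06 PM = 6 h 59 min
Total: 7 h 34 min + 6 h 23 min + 5 h 31 min + 8 h 58 min + 4 h 49 min + 3 h 38 min + 6 h 59 min = 43 h 52 min.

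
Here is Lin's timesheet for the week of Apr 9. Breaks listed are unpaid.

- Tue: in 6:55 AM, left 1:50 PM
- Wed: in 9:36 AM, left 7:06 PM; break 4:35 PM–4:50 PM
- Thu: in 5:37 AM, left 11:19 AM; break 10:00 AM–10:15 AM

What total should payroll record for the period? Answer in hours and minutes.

Tue: 6:55 AM–1:50 PM = 6 h 55 min
Wed: 9:36 AM–7:06 PM = 9 h 30 min; less 15 min break → 9 h 15 min
Thu: 5:37 AM–11:19 AM = 5 h 42 min; less 15 min break → 5 h 27 min
Total: 6 h 55 min + 9 h 15 min + 5 h 27 min = 21 h 37 min.

21 h 37 min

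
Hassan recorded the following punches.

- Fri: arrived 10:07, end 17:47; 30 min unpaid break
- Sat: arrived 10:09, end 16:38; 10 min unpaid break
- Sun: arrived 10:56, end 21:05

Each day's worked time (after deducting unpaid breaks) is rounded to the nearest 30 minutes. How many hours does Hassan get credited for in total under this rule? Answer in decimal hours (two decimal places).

Fri: 10:07–17:47 = 7 h 40 min − 30 min = 7 h 10 min → rounds to 7 h 0 min
Sat: 10:09–16:38 = 6 h 29 min − 10 min = 6 h 19 min → rounds to 6 h 30 min
Sun: 10:56–21:05 = 10 h 9 min → rounds to 10 h 0 min
Total credited: 23 h 30 min.

23.50 hours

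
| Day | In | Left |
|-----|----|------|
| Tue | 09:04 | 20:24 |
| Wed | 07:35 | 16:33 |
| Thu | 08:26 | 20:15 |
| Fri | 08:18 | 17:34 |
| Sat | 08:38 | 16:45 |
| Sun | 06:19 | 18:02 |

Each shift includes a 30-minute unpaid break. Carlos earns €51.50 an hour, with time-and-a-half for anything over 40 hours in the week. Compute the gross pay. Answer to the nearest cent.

€3467.24

Tue: 09:04–20:24 = 11 h 20 min; less 30 min break → 10 h 50 min
Wed: 07:35–16:33 = 8 h 58 min; less 30 min break → 8 h 28 min
Thu: 08:26–20:15 = 11 h 49 min; less 30 min break → 11 h 19 min
Fri: 08:18–17:34 = 9 h 16 min; less 30 min break → 8 h 46 min
Sat: 08:38–16:45 = 8 h 7 min; less 30 min break → 7 h 37 min
Sun: 06:19–18:02 = 11 h 43 min; less 30 min break → 11 h 13 min
Total worked: 58 h 13 min = 3493 min.
Regular 40 h 0 min = 2400 min at €51.50/h; overtime 18 h 13 min = 1093 min at €77.25/h.
Pay = (2400 × €51.50 + 1093 × €77.25) ÷ 60 = €3467.24.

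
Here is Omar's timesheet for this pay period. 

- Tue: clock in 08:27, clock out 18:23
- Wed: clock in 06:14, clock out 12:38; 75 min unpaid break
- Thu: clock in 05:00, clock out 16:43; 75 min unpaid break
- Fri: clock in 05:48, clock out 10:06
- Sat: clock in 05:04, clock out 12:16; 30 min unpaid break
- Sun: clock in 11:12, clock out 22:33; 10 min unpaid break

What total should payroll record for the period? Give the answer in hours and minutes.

47 h 44 min

Tue: 08:27–18:23 = 9 h 56 min
Wed: 06:14–12:38 = 6 h 24 min; less 75 min break → 5 h 9 min
Thu: 05:00–16:43 = 11 h 43 min; less 75 min break → 10 h 28 min
Fri: 05:48–10:06 = 4 h 18 min
Sat: 05:04–12:16 = 7 h 12 min; less 30 min break → 6 h 42 min
Sun: 11:12–22:33 = 11 h 21 min; less 10 min break → 11 h 11 min
Total: 9 h 56 min + 5 h 9 min + 10 h 28 min + 4 h 18 min + 6 h 42 min + 11 h 11 min = 47 h 44 min.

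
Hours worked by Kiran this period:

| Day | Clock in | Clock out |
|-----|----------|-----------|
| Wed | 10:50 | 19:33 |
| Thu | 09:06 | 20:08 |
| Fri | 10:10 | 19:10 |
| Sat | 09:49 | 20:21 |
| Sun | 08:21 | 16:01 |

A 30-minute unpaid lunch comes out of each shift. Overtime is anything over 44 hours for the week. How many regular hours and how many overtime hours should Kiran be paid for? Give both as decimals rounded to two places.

Regular 44.00 hours, overtime 0.45 hours

Wed: 10:50–19:33 = 8 h 43 min; less 30 min break → 8 h 13 min
Thu: 09:06–20:08 = 11 h 2 min; less 30 min break → 10 h 32 min
Fri: 10:10–19:10 = 9 h 0 min; less 30 min break → 8 h 30 min
Sat: 09:49–20:21 = 10 h 32 min; less 30 min break → 10 h 2 min
Sun: 08:21–16:01 = 7 h 40 min; less 30 min break → 7 h 10 min
Total worked: 44 h 27 min = 44.45 h.
Threshold 44 h → overtime 0 h 27 min, regular 44 h 0 min.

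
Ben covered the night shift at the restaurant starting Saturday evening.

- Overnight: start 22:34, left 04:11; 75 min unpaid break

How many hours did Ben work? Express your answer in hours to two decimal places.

4.37 hours

Overnight: 22:34 → midnight = 1 h 26 min; midnight → 04:11 = 4 h 11 min; span 5 h 37 min; less 75 min break → 4 h 22 min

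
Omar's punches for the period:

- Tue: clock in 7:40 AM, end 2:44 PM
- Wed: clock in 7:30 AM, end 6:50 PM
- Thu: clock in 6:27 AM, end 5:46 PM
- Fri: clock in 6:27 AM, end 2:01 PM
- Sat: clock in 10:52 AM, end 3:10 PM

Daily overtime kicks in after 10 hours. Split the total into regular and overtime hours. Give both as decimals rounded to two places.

Tue: 7:40 AM–2:44 PM = 7 h 4 min
Wed: 7:30 AM–6:50 PM = 11 h 20 min
Thu: 6:27 AM–5:46 PM = 11 h 19 min
Fri: 6:27 AM–2:01 PM = 7 h 34 min
Sat: 10:52 AM–3:10 PM = 4 h 18 min
Tue reg 7 h 4 min / OT 0 h 0 min; Wed reg 10 h 0 min / OT 1 h 20 min; Thu reg 10 h 0 min / OT 1 h 19 min; Fri reg 7 h 34 min / OT 0 h 0 min; Sat reg 4 h 18 min / OT 0 h 0 min.
Totals: regular 38 h 56 min, overtime 2 h 39 min.

Regular 38.93 hours, overtime 2.65 hours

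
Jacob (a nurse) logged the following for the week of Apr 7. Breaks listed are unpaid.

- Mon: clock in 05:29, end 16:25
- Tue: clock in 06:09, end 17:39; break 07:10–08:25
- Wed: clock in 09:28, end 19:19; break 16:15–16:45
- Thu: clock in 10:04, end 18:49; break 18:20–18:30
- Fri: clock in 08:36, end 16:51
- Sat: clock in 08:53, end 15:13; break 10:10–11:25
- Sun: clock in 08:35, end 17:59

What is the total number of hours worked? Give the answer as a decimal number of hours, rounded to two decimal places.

61.85 hours

Mon: 05:29–16:25 = 10 h 56 min
Tue: 06:09–17:39 = 11 h 30 min; less 75 min break → 10 h 15 min
Wed: 09:28–19:19 = 9 h 51 min; less 30 min break → 9 h 21 min
Thu: 10:04–18:49 = 8 h 45 min; less 10 min break → 8 h 35 min
Fri: 08:36–16:51 = 8 h 15 min
Sat: 08:53–15:13 = 6 h 20 min; less 75 min break → 5 h 5 min
Sun: 08:35–17:59 = 9 h 24 min
Total: 10 h 56 min + 10 h 15 min + 9 h 21 min + 8 h 35 min + 8 h 15 min + 5 h 5 min + 9 h 24 min = 61 h 51 min.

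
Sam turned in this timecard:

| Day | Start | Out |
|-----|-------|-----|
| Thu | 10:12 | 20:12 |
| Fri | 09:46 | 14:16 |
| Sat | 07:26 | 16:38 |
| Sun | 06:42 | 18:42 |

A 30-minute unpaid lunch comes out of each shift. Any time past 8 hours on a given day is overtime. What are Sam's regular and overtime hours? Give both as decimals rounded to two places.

Regular 28.00 hours, overtime 5.70 hours

Thu: 10:12–20:12 = 10 h 0 min; less 30 min break → 9 h 30 min
Fri: 09:46–14:16 = 4 h 30 min; less 30 min break → 4 h 0 min
Sat: 07:26–16:38 = 9 h 12 min; less 30 min break → 8 h 42 min
Sun: 06:42–18:42 = 12 h 0 min; less 30 min break → 11 h 30 min
Thu reg 8 h 0 min / OT 1 h 30 min; Fri reg 4 h 0 min / OT 0 h 0 min; Sat reg 8 h 0 min / OT 0 h 42 min; Sun reg 8 h 0 min / OT 3 h 30 min.
Totals: regular 28 h 0 min, overtime 5 h 42 min.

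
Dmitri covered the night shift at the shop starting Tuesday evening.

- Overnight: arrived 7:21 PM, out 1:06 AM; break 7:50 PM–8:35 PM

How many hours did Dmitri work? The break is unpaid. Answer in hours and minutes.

Overnight: 7:21 PM → midnight = 4 h 39 min; midnight → 1:06 AM = 1 h 6 min; span 5 h 45 min; less 45 min break → 5 h 0 min

5 h 0 min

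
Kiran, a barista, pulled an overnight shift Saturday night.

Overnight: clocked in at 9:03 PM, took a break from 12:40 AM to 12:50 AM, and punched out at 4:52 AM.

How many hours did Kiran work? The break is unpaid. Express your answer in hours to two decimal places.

Overnight: 9:03 PM → midnight = 2 h 57 min; midnight → 4:52 AM = 4 h 52 min; span 7 h 49 min; less 10 min break → 7 h 39 min

7.65 hours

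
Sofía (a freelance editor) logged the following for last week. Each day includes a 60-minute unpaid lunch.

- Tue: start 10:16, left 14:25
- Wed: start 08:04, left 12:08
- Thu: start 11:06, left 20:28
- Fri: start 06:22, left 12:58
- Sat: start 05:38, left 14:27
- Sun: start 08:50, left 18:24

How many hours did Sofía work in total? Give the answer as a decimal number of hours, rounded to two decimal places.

36.57 hours

Tue: 10:16–14:25 = 4 h 9 min; less 60 min break → 3 h 9 min
Wed: 08:04–12:08 = 4 h 4 min; less 60 min break → 3 h 4 min
Thu: 11:06–20:28 = 9 h 22 min; less 60 min break → 8 h 22 min
Fri: 06:22–12:58 = 6 h 36 min; less 60 min break → 5 h 36 min
Sat: 05:38–14:27 = 8 h 49 min; less 60 min break → 7 h 49 min
Sun: 08:50–18:24 = 9 h 34 min; less 60 min break → 8 h 34 min
Total: 3 h 9 min + 3 h 4 min + 8 h 22 min + 5 h 36 min + 7 h 49 min + 8 h 34 min = 36 h 34 min.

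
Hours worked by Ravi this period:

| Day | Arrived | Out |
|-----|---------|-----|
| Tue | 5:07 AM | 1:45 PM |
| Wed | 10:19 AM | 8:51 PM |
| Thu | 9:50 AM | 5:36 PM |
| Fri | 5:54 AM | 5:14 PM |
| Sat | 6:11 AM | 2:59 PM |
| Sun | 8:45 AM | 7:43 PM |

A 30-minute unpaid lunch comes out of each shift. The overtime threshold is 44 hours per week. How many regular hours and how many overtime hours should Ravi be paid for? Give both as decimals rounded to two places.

Tue: 5:07 AM–1:45 PM = 8 h 38 min; less 30 min break → 8 h 8 min
Wed: 10:19 AM–8:51 PM = 10 h 32 min; less 30 min break → 10 h 2 min
Thu: 9:50 AM–5:36 PM = 7 h 46 min; less 30 min break → 7 h 16 min
Fri: 5:54 AM–5:14 PM = 11 h 20 min; less 30 min break → 10 h 50 min
Sat: 6:11 AM–2:59 PM = 8 h 48 min; less 30 min break → 8 h 18 min
Sun: 8:45 AM–7:43 PM = 10 h 58 min; less 30 min break → 10 h 28 min
Total worked: 55 h 2 min = 55.03 h.
Threshold 44 h → overtime 11 h 2 min, regular 44 h 0 min.

Regular 44.00 hours, overtime 11.03 hours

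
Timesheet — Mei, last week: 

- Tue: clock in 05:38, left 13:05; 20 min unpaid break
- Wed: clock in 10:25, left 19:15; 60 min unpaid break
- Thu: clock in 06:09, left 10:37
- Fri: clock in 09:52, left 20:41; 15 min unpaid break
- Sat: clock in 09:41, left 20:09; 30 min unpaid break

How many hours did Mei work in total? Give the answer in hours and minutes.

39 h 57 min

Tue: 05:38–13:05 = 7 h 27 min; less 20 min break → 7 h 7 min
Wed: 10:25–19:15 = 8 h 50 min; less 60 min break → 7 h 50 min
Thu: 06:09–10:37 = 4 h 28 min
Fri: 09:52–20:41 = 10 h 49 min; less 15 min break → 10 h 34 min
Sat: 09:41–20:09 = 10 h 28 min; less 30 min break → 9 h 58 min
Total: 7 h 7 min + 7 h 50 min + 4 h 28 min + 10 h 34 min + 9 h 58 min = 39 h 57 min.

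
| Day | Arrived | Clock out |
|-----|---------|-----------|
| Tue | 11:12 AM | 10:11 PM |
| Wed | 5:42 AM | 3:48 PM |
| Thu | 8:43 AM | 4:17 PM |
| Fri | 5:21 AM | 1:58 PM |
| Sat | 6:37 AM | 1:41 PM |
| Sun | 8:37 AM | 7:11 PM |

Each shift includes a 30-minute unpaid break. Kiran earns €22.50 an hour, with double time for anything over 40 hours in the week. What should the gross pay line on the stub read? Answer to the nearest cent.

Tue: 11:12 AM–10:11 PM = 10 h 59 min; less 30 min break → 10 h 29 min
Wed: 5:42 AM–3:48 PM = 10 h 6 min; less 30 min break → 9 h 36 min
Thu: 8:43 AM–4:17 PM = 7 h 34 min; less 30 min break → 7 h 4 min
Fri: 5:21 AM–1:58 PM = 8 h 37 min; less 30 min break → 8 h 7 min
Sat: 6:37 AM–1:41 PM = 7 h 4 min; less 30 min break → 6 h 34 min
Sun: 8:37 AM–7:11 PM = 10 h 34 min; less 30 min break → 10 h 4 min
Total worked: 51 h 54 min = 3114 min.
Regular 40 h 0 min = 2400 min at €22.50/h; overtime 11 h 54 min = 714 min at €45.00/h.
Pay = (2400 × €22.50 + 714 × €45.00) ÷ 60 = €1435.50.

€1435.50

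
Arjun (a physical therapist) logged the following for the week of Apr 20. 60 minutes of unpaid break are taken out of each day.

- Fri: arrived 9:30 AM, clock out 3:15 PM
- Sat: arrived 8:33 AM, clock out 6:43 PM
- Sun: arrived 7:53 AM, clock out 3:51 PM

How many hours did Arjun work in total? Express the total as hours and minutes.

20 h 53 min

Fri: 9:30 AM–3:15 PM = 5 h 45 min; less 60 min break → 4 h 45 min
Sat: 8:33 AM–6:43 PM = 10 h 10 min; less 60 min break → 9 h 10 min
Sun: 7:53 AM–3:51 PM = 7 h 58 min; less 60 min break → 6 h 58 min
Total: 4 h 45 min + 9 h 10 min + 6 h 58 min = 20 h 53 min.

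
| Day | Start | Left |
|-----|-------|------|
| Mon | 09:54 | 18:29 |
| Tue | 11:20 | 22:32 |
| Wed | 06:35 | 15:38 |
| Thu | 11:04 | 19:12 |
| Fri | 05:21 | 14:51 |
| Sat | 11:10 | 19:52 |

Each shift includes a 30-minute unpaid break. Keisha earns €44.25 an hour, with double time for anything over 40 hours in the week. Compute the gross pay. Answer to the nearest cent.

Mon: 09:54–18:29 = 8 h 35 min; less 30 min break → 8 h 5 min
Tue: 11:20–22:32 = 11 h 12 min; less 30 min break → 10 h 42 min
Wed: 06:35–15:38 = 9 h 3 min; less 30 min break → 8 h 33 min
Thu: 11:04–19:12 = 8 h 8 min; less 30 min break → 7 h 38 min
Fri: 05:21–14:51 = 9 h 30 min; less 30 min break → 9 h 0 min
Sat: 11:10–19:52 = 8 h 42 min; less 30 min break → 8 h 12 min
Total worked: 52 h 10 min = 3130 min.
Regular 40 h 0 min = 2400 min at €44.25/h; overtime 12 h 10 min = 730 min at €88.50/h.
Pay = (2400 × €44.25 + 730 × €88.50) ÷ 60 = €2846.75.

€2846.75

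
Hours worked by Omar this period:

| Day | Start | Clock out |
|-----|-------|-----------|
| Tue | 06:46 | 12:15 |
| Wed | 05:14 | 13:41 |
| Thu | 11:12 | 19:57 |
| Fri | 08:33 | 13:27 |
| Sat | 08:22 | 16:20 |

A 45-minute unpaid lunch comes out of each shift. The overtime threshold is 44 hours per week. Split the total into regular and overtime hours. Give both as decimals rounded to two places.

Regular 31.80 hours, overtime 0.00 hours

Tue: 06:46–12:15 = 5 h 29 min; less 45 min break → 4 h 44 min
Wed: 05:14–13:41 = 8 h 27 min; less 45 min break → 7 h 42 min
Thu: 11:12–19:57 = 8 h 45 min; less 45 min break → 8 h 0 min
Fri: 08:33–13:27 = 4 h 54 min; less 45 min break → 4 h 9 min
Sat: 08:22–16:20 = 7 h 58 min; less 45 min break → 7 h 13 min
Total worked: 31 h 48 min = 31.80 h.
Threshold 44 h → overtime 0 h 0 min, regular 31 h 48 min.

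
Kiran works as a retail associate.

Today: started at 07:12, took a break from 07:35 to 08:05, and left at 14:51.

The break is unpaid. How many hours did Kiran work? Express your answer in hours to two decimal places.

Today: 07:12–14:51 = 7 h 39 min; less 30 min break → 7 h 9 min

7.15 hours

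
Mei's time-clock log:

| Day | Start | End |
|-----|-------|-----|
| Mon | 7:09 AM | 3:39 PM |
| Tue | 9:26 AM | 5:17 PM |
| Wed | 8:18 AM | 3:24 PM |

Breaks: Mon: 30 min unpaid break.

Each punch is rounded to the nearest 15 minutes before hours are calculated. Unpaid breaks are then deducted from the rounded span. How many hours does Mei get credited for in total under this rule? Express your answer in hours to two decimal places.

Mon: in 7:09 AM→7:15 AM, out 3:39 PM→3:45 PM; 8 h 30 min − 30 min = 8 h 0 min
Tue: in 9:26 AM→9:30 AM, out 5:17 PM→5:15 PM; 7 h 45 min
Wed: in 8:18 AM→8:15 AM, out 3:24 PM→3:30 PM; 7 h 15 min
Total credited: 23 h 0 min.

23.00 hours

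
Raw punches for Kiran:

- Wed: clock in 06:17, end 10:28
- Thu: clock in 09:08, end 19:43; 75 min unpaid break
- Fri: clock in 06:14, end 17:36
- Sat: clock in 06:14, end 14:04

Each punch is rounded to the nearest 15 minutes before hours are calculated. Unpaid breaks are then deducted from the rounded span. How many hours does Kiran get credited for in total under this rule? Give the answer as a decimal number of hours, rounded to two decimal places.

32.50 hours

Wed: in 06:17→06:15, out 10:28→10:30; 4 h 15 min
Thu: in 09:08→09:15, out 19:43→19:45; 10 h 30 min − 75 min = 9 h 15 min
Fri: in 06:14→06:15, out 17:36→17:30; 11 h 15 min
Sat: in 06:14→06:15, out 14:04→14:00; 7 h 45 min
Total credited: 32 h 30 min.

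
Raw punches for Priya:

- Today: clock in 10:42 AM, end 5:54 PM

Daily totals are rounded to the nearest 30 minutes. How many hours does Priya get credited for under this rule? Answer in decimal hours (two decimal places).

Today: 10:42 AM–5:54 PM = 7 h 12 min → rounds to 7 h 0 min

7.00 hours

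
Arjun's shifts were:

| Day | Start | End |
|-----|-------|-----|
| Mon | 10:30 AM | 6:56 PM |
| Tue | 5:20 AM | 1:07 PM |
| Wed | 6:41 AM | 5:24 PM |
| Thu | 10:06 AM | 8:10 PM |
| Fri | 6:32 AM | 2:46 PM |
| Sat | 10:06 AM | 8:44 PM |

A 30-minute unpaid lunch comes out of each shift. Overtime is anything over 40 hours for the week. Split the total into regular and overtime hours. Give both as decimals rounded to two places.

Mon: 10:30 AM–6:56 PM = 8 h 26 min; less 30 min break → 7 h 56 min
Tue: 5:20 AM–1:07 PM = 7 h 47 min; less 30 min break → 7 h 17 min
Wed: 6:41 AM–5:24 PM = 10 h 43 min; less 30 min break → 10 h 13 min
Thu: 10:06 AM–8:10 PM = 10 h 4 min; less 30 min break → 9 h 34 min
Fri: 6:32 AM–2:46 PM = 8 h 14 min; less 30 min break → 7 h 44 min
Sat: 10:06 AM–8:44 PM = 10 h 38 min; less 30 min break → 10 h 8 min
Total worked: 52 h 52 min = 52.87 h.
Threshold 40 h → overtime 12 h 52 min, regular 40 h 0 min.

Regular 40.00 hours, overtime 12.87 hours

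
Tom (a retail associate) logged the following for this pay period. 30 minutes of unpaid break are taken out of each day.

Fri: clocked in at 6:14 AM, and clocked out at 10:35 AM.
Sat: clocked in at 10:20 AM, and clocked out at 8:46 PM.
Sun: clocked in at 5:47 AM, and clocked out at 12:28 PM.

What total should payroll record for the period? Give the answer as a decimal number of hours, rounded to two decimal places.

Fri: 6:14 AM–10:35 AM = 4 h 21 min; less 30 min break → 3 h 51 min
Sat: 10:20 AM–8:46 PM = 10 h 26 min; less 30 min break → 9 h 56 min
Sun: 5:47 AM–12:28 PM = 6 h 41 min; less 30 min break → 6 h 11 min
Total: 3 h 51 min + 9 h 56 min + 6 h 11 min = 19 h 58 min.

19.97 hours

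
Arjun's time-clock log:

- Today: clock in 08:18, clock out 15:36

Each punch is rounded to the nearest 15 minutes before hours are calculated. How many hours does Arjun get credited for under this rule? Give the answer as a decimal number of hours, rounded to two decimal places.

Today: in 08:18→08:15, out 15:36→15:30; 7 h 15 min

7.25 hours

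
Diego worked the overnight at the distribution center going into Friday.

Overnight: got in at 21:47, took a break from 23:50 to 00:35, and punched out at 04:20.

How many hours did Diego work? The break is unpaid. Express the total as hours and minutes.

5 h 48 min

Overnight: 21:47 → midnight = 2 h 13 min; midnight → 04:20 = 4 h 20 min; span 6 h 33 min; less 45 min break → 5 h 48 min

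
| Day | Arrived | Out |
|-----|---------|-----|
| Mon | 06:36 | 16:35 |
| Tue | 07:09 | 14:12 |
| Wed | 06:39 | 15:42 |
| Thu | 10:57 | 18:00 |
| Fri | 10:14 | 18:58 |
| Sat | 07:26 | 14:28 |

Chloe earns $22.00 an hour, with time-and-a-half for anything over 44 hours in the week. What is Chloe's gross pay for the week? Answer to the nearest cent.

$1129.70

Mon: 06:36–16:35 = 9 h 59 min
Tue: 07:09–14:12 = 7 h 3 min
Wed: 06:39–15:42 = 9 h 3 min
Thu: 10:57–18:00 = 7 h 3 min
Fri: 10:14–18:58 = 8 h 44 min
Sat: 07:26–14:28 = 7 h 2 min
Total worked: 48 h 54 min = 2934 min.
Regular 44 h 0 min = 2640 min at $22.00/h; overtime 4 h 54 min = 294 min at $33.00/h.
Pay = (2640 × $22.00 + 294 × $33.00) ÷ 60 = $1129.70.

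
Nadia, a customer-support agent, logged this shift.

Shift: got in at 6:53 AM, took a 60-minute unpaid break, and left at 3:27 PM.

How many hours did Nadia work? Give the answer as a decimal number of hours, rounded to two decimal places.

Shift: 6:53 AM–3:27 PM = 8 h 34 min; less 60 min break → 7 h 34 min

7.57 hours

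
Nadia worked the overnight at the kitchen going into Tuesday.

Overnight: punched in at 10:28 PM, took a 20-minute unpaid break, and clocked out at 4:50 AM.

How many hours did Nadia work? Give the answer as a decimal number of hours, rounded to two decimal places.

6.03 hours

Overnight: 10:28 PM → midnight = 1 h 32 min; midnight → 4:50 AM = 4 h 50 min; span 6 h 22 min; less 20 min break → 6 h 2 min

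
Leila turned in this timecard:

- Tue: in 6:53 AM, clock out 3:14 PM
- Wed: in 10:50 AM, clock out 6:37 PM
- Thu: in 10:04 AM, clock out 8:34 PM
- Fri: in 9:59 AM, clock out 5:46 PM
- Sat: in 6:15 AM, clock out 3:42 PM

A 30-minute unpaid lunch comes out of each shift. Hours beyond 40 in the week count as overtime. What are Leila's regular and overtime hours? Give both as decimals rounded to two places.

Tue: 6:53 AM–3:14 PM = 8 h 21 min; less 30 min break → 7 h 51 min
Wed: 10:50 AM–6:37 PM = 7 h 47 min; less 30 min break → 7 h 17 min
Thu: 10:04 AM–8:34 PM = 10 h 30 min; less 30 min break → 10 h 0 min
Fri: 9:59 AM–5:46 PM = 7 h 47 min; less 30 min break → 7 h 17 min
Sat: 6:15 AM–3:42 PM = 9 h 27 min; less 30 min break → 8 h 57 min
Total worked: 41 h 22 min = 41.37 h.
Threshold 40 h → overtime 1 h 22 min, regular 40 h 0 min.

Regular 40.00 hours, overtime 1.37 hours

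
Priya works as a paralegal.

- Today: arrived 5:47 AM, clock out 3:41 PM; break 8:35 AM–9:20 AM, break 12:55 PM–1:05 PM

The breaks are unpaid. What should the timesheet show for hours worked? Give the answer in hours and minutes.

Today: 5:47 AM–3:41 PM = 9 h 54 min; less 55 min break → 8 h 59 min

8 h 59 min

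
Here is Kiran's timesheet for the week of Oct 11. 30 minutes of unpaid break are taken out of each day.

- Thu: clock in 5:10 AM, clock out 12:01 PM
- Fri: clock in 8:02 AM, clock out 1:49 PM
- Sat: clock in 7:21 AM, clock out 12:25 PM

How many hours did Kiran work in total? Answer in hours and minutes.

Thu: 5:10 AM–12:01 PM = 6 h 51 min; less 30 min break → 6 h 21 min
Fri: 8:02 AM–1:49 PM = 5 h 47 min; less 30 min break → 5 h 17 min
Sat: 7:21 AM–12:25 PM = 5 h 4 min; less 30 min break → 4 h 34 min
Total: 6 h 21 min + 5 h 17 min + 4 h 34 min = 16 h 12 min.

16 h 12 min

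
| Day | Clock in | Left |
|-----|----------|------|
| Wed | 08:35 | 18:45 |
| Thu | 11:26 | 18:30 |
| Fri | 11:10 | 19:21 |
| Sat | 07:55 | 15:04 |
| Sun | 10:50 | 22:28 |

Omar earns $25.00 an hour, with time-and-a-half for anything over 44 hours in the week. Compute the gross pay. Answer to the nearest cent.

Wed: 08:35–18:45 = 10 h 10 min
Thu: 11:26–18:30 = 7 h 4 min
Fri: 11:10–19:21 = 8 h 11 min
Sat: 07:55–15:04 = 7 h 9 min
Sun: 10:50–22:28 = 11 h 38 min
Total worked: 44 h 12 min = 2652 min.
Regular 44 h 0 min = 2640 min at $25.00/h; overtime 0 h 12 min = 12 min at $37.50/h.
Pay = (2640 × $25.00 + 12 × $37.50) ÷ 60 = $1107.50.

$1107.50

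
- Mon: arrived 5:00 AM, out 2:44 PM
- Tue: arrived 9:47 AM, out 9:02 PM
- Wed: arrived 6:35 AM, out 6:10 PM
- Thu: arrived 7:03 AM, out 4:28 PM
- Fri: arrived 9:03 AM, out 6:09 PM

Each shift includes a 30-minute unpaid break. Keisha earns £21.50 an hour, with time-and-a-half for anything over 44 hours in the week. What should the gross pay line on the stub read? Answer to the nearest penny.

£1093.81

Mon: 5:00 AM–2:44 PM = 9 h 44 min; less 30 min break → 9 h 14 min
Tue: 9:47 AM–9:02 PM = 11 h 15 min; less 30 min break → 10 h 45 min
Wed: 6:35 AM–6:10 PM = 11 h 35 min; less 30 min break → 11 h 5 min
Thu: 7:03 AM–4:28 PM = 9 h 25 min; less 30 min break → 8 h 55 min
Fri: 9:03 AM–6:09 PM = 9 h 6 min; less 30 min break → 8 h 36 min
Total worked: 48 h 35 min = 2915 min.
Regular 44 h 0 min = 2640 min at £21.50/h; overtime 4 h 35 min = 275 min at £32.25/h.
Pay = (2640 × £21.50 + 275 × £32.25) ÷ 60 = £1093.81.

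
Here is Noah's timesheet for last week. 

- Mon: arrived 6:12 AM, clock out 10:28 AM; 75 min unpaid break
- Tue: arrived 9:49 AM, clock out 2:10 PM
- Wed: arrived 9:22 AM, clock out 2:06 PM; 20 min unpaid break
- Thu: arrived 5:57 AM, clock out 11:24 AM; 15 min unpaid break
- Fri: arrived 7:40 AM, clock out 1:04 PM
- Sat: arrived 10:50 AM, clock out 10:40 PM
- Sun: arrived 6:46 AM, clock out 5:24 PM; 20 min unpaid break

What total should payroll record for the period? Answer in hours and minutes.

44 h 30 min

Mon: 6:12 AM–10:28 AM = 4 h 16 min; less 75 min break → 3 h 1 min
Tue: 9:49 AM–2:10 PM = 4 h 21 min
Wed: 9:22 AM–2:06 PM = 4 h 44 min; less 20 min break → 4 h 24 min
Thu: 5:57 AM–11:24 AM = 5 h 27 min; less 15 min break → 5 h 12 min
Fri: 7:40 AM–1:04 PM = 5 h 24 min
Sat: 10:50 AM–10:40 PM = 11 h 50 min
Sun: 6:46 AM–5:24 PM = 10 h 38 min; less 20 min break → 10 h 18 min
Total: 3 h 1 min + 4 h 21 min + 4 h 24 min + 5 h 12 min + 5 h 24 min + 11 h 50 min + 10 h 18 min = 44 h 30 min.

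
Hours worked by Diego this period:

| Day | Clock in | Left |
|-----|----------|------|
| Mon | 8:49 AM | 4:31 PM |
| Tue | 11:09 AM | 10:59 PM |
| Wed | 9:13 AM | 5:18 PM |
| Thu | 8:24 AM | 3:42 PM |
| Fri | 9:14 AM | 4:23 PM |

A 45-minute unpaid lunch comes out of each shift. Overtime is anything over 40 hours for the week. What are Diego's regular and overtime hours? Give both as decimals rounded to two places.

Mon: 8:49 AM–4:31 PM = 7 h 42 min; less 45 min break → 6 h 57 min
Tue: 11:09 AM–10:59 PM = 11 h 50 min; less 45 min break → 11 h 5 min
Wed: 9:13 AM–5:18 PM = 8 h 5 min; less 45 min break → 7 h 20 min
Thu: 8:24 AM–3:42 PM = 7 h 18 min; less 45 min break → 6 h 33 min
Fri: 9:14 AM–4:23 PM = 7 h 9 min; less 45 min break → 6 h 24 min
Total worked: 38 h 19 min = 38.32 h.
Threshold 40 h → overtime 0 h 0 min, regular 38 h 19 min.

Regular 38.32 hours, overtime 0.00 hours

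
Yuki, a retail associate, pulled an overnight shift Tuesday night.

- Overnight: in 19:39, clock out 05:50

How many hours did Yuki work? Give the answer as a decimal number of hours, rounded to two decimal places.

10.18 hours

Overnight: 19:39 → midnight = 4 h 21 min; midnight → 05:50 = 5 h 50 min; span 10 h 11 min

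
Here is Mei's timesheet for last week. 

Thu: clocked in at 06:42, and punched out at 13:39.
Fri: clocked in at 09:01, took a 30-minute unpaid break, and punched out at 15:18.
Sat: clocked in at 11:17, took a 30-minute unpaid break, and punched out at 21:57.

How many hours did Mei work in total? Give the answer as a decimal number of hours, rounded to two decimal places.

Thu: 06:42–13:39 = 6 h 57 min
Fri: 09:01–15:18 = 6 h 17 min; less 30 min break → 5 h 47 min
Sat: 11:17–21:57 = 10 h 40 min; less 30 min break → 10 h 10 min
Total: 6 h 57 min + 5 h 47 min + 10 h 10 min = 22 h 54 min.

22.90 hours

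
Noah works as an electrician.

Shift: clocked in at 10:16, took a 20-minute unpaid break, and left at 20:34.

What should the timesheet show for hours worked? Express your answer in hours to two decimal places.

9.97 hours

Shift: 10:16–20:34 = 10 h 18 min; less 20 min break → 9 h 58 min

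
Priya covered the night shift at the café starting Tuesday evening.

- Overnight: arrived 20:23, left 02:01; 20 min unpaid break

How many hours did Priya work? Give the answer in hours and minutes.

Overnight: 20:23 → midnight = 3 h 37 min; midnight → 02:01 = 2 h 1 min; span 5 h 38 min; less 20 min break → 5 h 18 min

5 h 18 min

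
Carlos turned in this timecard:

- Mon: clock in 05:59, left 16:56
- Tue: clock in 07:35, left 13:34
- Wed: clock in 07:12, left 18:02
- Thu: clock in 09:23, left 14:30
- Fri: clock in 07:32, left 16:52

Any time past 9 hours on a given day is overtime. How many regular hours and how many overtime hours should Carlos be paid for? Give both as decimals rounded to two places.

Regular 38.10 hours, overtime 4.12 hours

Mon: 05:59–16:56 = 10 h 57 min
Tue: 07:35–13:34 = 5 h 59 min
Wed: 07:12–18:02 = 10 h 50 min
Thu: 09:23–14:30 = 5 h 7 min
Fri: 07:32–16:52 = 9 h 20 min
Mon reg 9 h 0 min / OT 1 h 57 min; Tue reg 5 h 59 min / OT 0 h 0 min; Wed reg 9 h 0 min / OT 1 h 50 min; Thu reg 5 h 7 min / OT 0 h 0 min; Fri reg 9 h 0 min / OT 0 h 20 min.
Totals: regular 38 h 6 min, overtime 4 h 7 min.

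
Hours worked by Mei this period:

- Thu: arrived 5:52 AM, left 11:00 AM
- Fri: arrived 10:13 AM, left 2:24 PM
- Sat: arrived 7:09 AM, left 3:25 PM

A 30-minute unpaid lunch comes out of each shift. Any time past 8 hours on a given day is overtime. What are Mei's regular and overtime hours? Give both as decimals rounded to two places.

Regular 16.08 hours, overtime 0.00 hours

Thu: 5:52 AM–11:00 AM = 5 h 8 min; less 30 min break → 4 h 38 min
Fri: 10:13 AM–2:24 PM = 4 h 11 min; less 30 min break → 3 h 41 min
Sat: 7:09 AM–3:25 PM = 8 h 16 min; less 30 min break → 7 h 46 min
Thu reg 4 h 38 min / OT 0 h 0 min; Fri reg 3 h 41 min / OT 0 h 0 min; Sat reg 7 h 46 min / OT 0 h 0 min.
Totals: regular 16 h 5 min, overtime 0 h 0 min.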